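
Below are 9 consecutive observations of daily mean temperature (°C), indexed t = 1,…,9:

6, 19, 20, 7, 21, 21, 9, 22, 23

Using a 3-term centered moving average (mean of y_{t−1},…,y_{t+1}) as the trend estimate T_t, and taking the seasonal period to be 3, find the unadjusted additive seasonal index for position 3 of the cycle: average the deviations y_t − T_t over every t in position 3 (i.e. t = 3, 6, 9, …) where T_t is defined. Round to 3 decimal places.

4.333

Season position 3 occurs at t = 3, 6 (where T_t is defined).
t=3: T_3 = 15.33333; y_3 − T_3 = 20 − 15.33333 = 4.66667
t=6: T_6 = 17.00000; y_6 − T_6 = 21 − 17.00000 = 4.00000
Mean deviation: (4.66667 + 4.00000) / 2 = 4.333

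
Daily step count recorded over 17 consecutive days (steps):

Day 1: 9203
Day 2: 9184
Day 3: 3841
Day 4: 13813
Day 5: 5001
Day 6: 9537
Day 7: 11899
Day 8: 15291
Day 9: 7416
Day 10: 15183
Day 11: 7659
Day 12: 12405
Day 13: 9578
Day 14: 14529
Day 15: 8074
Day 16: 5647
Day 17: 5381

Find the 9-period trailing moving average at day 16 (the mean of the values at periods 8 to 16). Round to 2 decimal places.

Sum of periods 8–16: 15291 + 7416 + 15183 + 7659 + 12405 + 9578 + 14529 + 8074 + 5647 = 95782
Divide by 9: 95782 / 9 = 10642.44

10642.44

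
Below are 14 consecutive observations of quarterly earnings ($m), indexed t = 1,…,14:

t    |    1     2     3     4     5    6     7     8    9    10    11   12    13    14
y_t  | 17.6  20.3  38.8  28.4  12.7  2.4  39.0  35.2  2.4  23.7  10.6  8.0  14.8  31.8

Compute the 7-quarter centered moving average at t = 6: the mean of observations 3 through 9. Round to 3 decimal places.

Sum of periods 3–9: 38.8 + 28.4 + 12.7 + 2.4 + 39.0 + 35.2 + 2.4 = 158.9
Divide by 7: 158.9 / 7 = 22.700

22.700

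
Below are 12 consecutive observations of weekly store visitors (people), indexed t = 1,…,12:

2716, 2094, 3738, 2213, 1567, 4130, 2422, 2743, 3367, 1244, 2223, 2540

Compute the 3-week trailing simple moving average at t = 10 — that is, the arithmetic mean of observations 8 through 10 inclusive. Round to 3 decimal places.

2451.333

Sum of periods 8–10: 2743 + 3367 + 1244 = 7354
Divide by 3: 7354 / 3 = 2451.333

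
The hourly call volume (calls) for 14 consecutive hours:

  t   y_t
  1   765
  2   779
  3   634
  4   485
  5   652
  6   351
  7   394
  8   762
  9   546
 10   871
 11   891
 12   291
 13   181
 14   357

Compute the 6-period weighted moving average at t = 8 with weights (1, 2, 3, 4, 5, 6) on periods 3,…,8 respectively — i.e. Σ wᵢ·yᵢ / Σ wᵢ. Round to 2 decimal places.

547.90

Weighted sum: 1·634 + 2·485 + 3·652 + 4·351 + 5·394 + 6·762 = 634 + 970 + 1956 + 1404 + 1970 + 4572 = 11506
Weight total: 1 + 2 + 3 + 4 + 5 + 6 = 21
WMA = 11506 / 21 = 547.90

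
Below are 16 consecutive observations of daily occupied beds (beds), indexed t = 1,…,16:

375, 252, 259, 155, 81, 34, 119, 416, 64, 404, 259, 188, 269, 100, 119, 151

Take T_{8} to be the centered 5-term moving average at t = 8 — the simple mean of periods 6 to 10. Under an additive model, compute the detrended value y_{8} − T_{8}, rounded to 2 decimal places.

208.60

Trend T_8 = (34 + 119 + 416 + 64 + 404) / 5 = 1037/5 = 207.4000
Detrended value: 416 − 207.4000 = 208.60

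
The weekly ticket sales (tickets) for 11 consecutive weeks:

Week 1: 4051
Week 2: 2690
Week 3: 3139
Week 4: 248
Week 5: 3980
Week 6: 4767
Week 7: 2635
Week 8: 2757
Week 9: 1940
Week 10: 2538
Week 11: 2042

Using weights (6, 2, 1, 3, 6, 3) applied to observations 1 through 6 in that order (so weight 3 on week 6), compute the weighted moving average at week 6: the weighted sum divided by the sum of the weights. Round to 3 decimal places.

Weighted sum: 6·4051 + 2·2690 + 1·3139 + 3·248 + 6·3980 + 3·4767 = 24306 + 5380 + 3139 + 744 + 23880 + 14301 = 71750
Weight total: 6 + 2 + 1 + 3 + 6 + 3 = 21
WMA = 71750 / 21 = 3416.667

3416.667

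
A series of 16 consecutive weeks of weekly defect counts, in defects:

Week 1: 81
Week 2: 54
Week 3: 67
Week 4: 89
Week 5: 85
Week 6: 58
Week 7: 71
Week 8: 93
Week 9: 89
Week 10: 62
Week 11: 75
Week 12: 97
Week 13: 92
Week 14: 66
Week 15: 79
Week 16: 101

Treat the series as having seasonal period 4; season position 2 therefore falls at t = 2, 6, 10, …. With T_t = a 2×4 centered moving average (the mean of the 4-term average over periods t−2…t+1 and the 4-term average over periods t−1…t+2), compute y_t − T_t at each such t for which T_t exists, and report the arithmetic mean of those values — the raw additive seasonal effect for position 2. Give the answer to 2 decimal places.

-18.17

Season position 2 occurs at t = 6, 10, 14 (where T_t is defined).
t=6: T_6 = 76.2500; y_6 − T_6 = 58 − 76.2500 = -18.2500
t=10: T_10 = 80.2500; y_10 − T_10 = 62 − 80.2500 = -18.2500
t=14: T_14 = 84.0000; y_14 − T_14 = 66 − 84.0000 = -18.0000
Mean deviation: (-18.2500 + -18.2500 + -18.0000) / 3 = -18.17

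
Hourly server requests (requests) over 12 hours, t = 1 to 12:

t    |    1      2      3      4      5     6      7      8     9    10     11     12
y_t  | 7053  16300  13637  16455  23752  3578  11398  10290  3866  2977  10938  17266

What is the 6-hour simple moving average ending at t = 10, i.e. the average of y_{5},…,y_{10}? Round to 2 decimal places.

9310.17

Sum of periods 5–10: 23752 + 3578 + 11398 + 10290 + 3866 + 2977 = 55861
Divide by 6: 55861 / 6 = 9310.17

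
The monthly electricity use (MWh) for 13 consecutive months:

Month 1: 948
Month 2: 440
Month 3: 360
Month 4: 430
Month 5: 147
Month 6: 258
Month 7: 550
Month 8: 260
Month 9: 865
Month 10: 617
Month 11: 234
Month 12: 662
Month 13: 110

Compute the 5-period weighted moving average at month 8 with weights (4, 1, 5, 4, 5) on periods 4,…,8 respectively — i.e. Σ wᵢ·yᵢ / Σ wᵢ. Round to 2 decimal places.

Weighted sum: 4·430 + 1·147 + 5·258 + 4·550 + 5·260 = 1720 + 147 + 1290 + 2200 + 1300 = 6657
Weight total: 4 + 1 + 5 + 4 + 5 = 19
WMA = 6657 / 19 = 350.37

350.37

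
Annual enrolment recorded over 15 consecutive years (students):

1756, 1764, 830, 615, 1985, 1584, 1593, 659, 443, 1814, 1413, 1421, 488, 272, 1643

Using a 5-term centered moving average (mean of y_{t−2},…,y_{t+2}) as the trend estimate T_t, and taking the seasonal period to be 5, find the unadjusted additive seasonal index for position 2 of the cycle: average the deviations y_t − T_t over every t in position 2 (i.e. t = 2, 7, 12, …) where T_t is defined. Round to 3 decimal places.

Season position 2 occurs at t = 7, 12 (where T_t is defined).
t=7: T_7 = 1252.80000; y_7 − T_7 = 1593 − 1252.80000 = 340.20000
t=12: T_12 = 1081.60000; y_12 − T_12 = 1421 − 1081.60000 = 339.40000
Mean deviation: (340.20000 + 339.40000) / 2 = 339.800

339.800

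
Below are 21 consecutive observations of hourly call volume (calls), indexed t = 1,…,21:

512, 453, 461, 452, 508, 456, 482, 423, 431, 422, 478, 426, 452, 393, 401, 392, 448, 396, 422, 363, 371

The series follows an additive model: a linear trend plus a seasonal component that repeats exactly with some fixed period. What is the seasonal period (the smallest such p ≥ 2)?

6

First differences y_{t+1} − y_t: -59, 8, -9, 56, -52, 26, -59, 8, -9, 56, -52, 26, -59, 8, …
The difference pattern repeats every 6 terms and not for any smaller step, so p = 6.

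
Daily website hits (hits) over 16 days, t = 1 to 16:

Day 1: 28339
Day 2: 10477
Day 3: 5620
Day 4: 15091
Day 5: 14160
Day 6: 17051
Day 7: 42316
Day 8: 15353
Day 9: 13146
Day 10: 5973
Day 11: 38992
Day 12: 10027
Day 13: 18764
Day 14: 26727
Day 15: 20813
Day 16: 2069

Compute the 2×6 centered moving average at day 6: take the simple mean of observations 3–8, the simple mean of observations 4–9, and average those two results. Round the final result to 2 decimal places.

18892.33

Sum over 3–8: 5620 + 15091 + 14160 + 17051 + 42316 + 15353 = 109591
Sum over 4–9: 15091 + 14160 + 17051 + 42316 + 15353 + 13146 = 117117
CMA at t=6 = (109591 + 117117) / (2·6) = 226708 / 12 = 18892.33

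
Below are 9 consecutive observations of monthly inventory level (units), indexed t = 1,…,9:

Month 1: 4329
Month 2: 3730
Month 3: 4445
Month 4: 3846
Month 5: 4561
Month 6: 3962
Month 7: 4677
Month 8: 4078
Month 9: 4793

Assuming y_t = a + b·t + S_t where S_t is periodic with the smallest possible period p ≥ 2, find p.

2

First differences y_{t+1} − y_t: -599, 715, -599, 715, -599, 715, …
The difference pattern repeats every 2 terms and not for any smaller step, so p = 2.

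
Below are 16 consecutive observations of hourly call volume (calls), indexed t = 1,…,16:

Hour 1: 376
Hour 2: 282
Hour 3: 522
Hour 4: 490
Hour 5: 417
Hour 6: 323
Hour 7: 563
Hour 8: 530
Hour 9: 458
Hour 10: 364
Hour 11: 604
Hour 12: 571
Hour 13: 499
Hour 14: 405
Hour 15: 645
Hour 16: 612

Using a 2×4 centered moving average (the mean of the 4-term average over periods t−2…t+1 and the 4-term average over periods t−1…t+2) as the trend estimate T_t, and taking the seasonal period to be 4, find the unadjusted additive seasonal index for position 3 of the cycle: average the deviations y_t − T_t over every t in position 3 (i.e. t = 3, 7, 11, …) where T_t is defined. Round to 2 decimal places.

Season position 3 occurs at t = 3, 7, 11 (where T_t is defined).
t=3: T_3 = 422.6250; y_3 − T_3 = 522 − 422.6250 = 99.3750
t=7: T_7 = 463.3750; y_7 − T_7 = 563 − 463.3750 = 99.6250
t=11: T_11 = 504.3750; y_11 − T_11 = 604 − 504.3750 = 99.6250
Mean deviation: (99.3750 + 99.6250 + 99.6250) / 3 = 99.54

99.54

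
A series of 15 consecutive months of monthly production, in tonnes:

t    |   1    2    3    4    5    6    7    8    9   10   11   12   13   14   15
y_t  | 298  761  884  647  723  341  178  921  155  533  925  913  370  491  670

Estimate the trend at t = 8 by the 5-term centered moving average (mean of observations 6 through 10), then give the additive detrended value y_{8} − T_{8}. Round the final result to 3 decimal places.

495.400

Trend T_8 = (341 + 178 + 921 + 155 + 533) / 5 = 2128/5 = 425.60000
Detrended value: 921 − 425.60000 = 495.400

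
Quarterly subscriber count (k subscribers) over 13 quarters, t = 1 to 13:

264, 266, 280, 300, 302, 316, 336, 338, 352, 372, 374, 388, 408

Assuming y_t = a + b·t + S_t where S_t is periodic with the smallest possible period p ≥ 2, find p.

3

First differences y_{t+1} − y_t: 2, 14, 20, 2, 14, 20, 2, 14, …
The difference pattern repeats every 3 terms and not for any smaller step, so p = 3.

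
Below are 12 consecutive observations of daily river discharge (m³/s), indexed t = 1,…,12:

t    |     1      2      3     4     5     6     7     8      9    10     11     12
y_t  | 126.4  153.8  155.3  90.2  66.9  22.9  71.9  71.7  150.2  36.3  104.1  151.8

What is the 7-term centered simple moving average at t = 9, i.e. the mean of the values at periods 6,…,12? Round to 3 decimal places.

86.986

Sum of periods 6–12: 22.9 + 71.9 + 71.7 + 150.2 + 36.3 + 104.1 + 151.8 = 608.9
Divide by 7: 608.9 / 7 = 86.986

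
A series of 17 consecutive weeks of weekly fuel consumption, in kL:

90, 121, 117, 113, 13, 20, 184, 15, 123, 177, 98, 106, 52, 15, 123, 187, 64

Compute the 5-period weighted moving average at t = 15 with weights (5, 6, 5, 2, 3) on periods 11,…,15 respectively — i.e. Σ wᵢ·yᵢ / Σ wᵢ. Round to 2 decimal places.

Weighted sum: 5·98 + 6·106 + 5·52 + 2·15 + 3·123 = 490 + 636 + 260 + 30 + 369 = 1785
Weight total: 5 + 6 + 5 + 2 + 3 = 21
WMA = 1785 / 21 = 85.00

85.00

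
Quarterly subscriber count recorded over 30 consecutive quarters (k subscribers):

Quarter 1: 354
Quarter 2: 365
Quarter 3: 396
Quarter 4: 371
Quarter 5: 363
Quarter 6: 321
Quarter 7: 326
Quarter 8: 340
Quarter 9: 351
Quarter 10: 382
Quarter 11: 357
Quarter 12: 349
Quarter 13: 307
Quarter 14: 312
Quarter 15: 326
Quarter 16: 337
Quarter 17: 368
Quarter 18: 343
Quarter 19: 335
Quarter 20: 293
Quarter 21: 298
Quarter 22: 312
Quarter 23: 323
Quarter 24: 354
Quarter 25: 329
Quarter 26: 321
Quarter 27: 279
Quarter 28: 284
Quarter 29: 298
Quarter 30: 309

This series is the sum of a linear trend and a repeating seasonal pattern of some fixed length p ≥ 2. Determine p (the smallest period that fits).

7

First differences y_{t+1} − y_t: 11, 31, -25, -8, -42, 5, 14, 11, 31, -25, -8, -42, 5, 14, 11, 31, …
The difference pattern repeats every 7 terms and not for any smaller step, so p = 7.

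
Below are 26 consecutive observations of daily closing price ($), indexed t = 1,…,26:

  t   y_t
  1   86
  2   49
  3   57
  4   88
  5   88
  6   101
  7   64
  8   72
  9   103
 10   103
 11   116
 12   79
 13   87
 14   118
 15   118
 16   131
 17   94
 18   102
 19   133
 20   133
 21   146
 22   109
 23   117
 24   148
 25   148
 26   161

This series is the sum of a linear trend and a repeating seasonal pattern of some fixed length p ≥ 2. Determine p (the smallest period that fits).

5

First differences y_{t+1} − y_t: -37, 8, 31, 0, 13, -37, 8, 31, 0, 13, -37, 8, …
The difference pattern repeats every 5 terms and not for any smaller step, so p = 5.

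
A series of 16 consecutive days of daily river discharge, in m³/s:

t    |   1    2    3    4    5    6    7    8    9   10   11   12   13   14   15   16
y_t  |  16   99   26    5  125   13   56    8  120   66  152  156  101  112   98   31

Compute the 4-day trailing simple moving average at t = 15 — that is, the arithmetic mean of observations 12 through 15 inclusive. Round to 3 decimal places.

116.750

Sum of periods 12–15: 156 + 101 + 112 + 98 = 467
Divide by 4: 467 / 4 = 116.750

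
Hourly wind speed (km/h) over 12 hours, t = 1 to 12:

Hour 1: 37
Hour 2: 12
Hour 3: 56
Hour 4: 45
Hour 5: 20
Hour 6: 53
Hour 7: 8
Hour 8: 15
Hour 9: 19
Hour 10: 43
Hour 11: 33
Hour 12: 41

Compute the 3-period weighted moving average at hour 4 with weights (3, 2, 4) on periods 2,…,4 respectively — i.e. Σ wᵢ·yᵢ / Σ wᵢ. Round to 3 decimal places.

36.444

Weighted sum: 3·12 + 2·56 + 4·45 = 36 + 112 + 180 = 328
Weight total: 3 + 2 + 4 = 9
WMA = 328 / 9 = 36.444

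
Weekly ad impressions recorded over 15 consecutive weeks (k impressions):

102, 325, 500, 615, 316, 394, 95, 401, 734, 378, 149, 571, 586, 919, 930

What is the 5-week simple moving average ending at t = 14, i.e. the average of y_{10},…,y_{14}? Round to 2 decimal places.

520.60

Sum of periods 10–14: 378 + 149 + 571 + 586 + 919 = 2603
Divide by 5: 2603 / 5 = 520.60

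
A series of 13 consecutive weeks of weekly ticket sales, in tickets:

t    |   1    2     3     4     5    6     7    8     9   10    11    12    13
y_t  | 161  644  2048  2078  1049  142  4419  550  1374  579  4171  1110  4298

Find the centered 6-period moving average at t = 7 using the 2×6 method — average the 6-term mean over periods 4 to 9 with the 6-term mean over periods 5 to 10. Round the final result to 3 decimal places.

1477.083

Sum over 4–9: 2078 + 1049 + 142 + 4419 + 550 + 1374 = 9612
Sum over 5–10: 1049 + 142 + 4419 + 550 + 1374 + 579 = 8113
CMA at t=7 = (9612 + 8113) / (2·6) = 17725 / 12 = 1477.083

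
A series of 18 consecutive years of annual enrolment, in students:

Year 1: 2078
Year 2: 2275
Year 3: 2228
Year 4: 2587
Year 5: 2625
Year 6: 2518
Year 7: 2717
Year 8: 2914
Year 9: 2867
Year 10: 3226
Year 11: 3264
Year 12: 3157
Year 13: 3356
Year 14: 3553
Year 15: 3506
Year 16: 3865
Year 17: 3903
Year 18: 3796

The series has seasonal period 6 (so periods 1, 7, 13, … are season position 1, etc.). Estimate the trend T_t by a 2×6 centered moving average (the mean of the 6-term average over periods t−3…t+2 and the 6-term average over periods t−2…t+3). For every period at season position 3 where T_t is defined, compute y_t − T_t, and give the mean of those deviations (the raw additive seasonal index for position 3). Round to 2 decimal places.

Season position 3 occurs at t = 9, 15 (where T_t is defined).
t=9: T_9 = 2970.9167; y_9 − T_9 = 2867 − 2970.9167 = -103.9167
t=15: T_15 = 3609.9167; y_15 − T_15 = 3506 − 3609.9167 = -103.9167
Mean deviation: (-103.9167 + -103.9167) / 2 = -103.92

-103.92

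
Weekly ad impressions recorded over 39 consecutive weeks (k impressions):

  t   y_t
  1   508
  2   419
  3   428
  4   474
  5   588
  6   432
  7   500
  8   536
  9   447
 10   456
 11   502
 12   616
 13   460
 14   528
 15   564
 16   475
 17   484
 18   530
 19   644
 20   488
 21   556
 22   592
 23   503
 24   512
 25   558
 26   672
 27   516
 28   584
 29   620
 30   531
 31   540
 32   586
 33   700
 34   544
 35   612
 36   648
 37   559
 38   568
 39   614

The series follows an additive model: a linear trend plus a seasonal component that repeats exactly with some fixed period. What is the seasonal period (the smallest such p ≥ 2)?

First differences y_{t+1} − y_t: -89, 9, 46, 114, -156, 68, 36, -89, 9, 46, 114, -156, 68, 36, -89, 9, …
The difference pattern repeats every 7 terms and not for any smaller step, so p = 7.

7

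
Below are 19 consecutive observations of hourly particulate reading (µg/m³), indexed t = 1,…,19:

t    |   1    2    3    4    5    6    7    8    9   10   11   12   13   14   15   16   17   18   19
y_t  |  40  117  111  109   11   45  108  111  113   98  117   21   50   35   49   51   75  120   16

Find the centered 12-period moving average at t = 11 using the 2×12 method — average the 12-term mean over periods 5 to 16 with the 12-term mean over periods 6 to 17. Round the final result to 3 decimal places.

Sum over 5–16: 11 + 45 + 108 + 111 + 113 + 98 + 117 + 21 + 50 + 35 + 49 + 51 = 809
Sum over 6–17: 45 + 108 + 111 + 113 + 98 + 117 + 21 + 50 + 35 + 49 + 51 + 75 = 873
CMA at t=11 = (809 + 873) / (2·12) = 1682 / 24 = 70.083

70.083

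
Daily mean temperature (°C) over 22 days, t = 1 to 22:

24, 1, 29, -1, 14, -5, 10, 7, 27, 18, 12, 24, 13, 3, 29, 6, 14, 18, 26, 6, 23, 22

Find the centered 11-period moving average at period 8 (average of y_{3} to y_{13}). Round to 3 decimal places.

13.455

Sum of periods 3–13: 29 + (-1) + 14 + (-5) + 10 + 7 + 27 + 18 + 12 + 24 + 13 = 148
Divide by 11: 148 / 11 = 13.455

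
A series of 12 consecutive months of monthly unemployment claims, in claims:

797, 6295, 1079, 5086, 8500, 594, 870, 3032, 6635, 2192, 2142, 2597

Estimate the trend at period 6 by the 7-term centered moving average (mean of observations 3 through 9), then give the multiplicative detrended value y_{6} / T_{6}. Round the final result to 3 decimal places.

0.161

Trend T_6 = (1079 + 5086 + 8500 + 594 + 870 + 3032 + 6635) / 7 = 25796/7 = 3685.14286
Ratio to trend: 594 / 3685.14286 = 0.161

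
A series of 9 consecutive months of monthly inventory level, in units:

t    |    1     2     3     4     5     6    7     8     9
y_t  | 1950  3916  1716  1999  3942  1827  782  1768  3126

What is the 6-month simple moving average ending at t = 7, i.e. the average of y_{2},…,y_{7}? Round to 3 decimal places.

2363.667

Sum of periods 2–7: 3916 + 1716 + 1999 + 3942 + 1827 + 782 = 14182
Divide by 6: 14182 / 6 = 2363.667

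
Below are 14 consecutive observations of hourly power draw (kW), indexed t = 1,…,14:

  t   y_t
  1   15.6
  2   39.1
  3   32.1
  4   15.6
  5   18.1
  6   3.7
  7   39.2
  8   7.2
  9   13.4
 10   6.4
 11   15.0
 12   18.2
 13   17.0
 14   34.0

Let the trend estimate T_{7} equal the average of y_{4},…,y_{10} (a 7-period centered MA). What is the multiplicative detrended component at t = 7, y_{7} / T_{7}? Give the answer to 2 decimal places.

Trend T_7 = (15.6 + 18.1 + 3.7 + 39.2 + 7.2 + 13.4 + 6.4) / 7 = 103.6/7 = 14.8000
Ratio to trend: 39.2 / 14.8000 = 2.65

2.65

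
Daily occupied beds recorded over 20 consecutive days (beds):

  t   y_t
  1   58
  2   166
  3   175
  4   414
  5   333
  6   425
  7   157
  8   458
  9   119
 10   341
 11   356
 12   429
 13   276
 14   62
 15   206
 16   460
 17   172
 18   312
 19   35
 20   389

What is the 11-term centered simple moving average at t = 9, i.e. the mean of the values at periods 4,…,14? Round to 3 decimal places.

306.364

Sum of periods 4–14: 414 + 333 + 425 + 157 + 458 + 119 + 341 + 356 + 429 + 276 + 62 = 3370
Divide by 11: 3370 / 11 = 306.364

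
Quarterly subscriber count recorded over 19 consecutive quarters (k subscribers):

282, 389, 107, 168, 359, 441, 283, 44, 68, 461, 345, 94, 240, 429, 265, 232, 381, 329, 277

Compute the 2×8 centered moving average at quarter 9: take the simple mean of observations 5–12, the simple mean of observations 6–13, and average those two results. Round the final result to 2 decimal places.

Sum over 5–12: 359 + 441 + 283 + 44 + 68 + 461 + 345 + 94 = 2095
Sum over 6–13: 441 + 283 + 44 + 68 + 461 + 345 + 94 + 240 = 1976
CMA at t=9 = (2095 + 1976) / (2·8) = 4071 / 16 = 254.44

254.44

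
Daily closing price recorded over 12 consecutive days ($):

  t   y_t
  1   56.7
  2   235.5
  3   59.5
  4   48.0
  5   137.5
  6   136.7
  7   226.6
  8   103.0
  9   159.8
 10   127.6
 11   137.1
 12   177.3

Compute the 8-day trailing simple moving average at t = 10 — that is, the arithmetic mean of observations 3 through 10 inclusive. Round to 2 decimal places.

124.84

Sum of periods 3–10: 59.5 + 48.0 + 137.5 + 136.7 + 226.6 + 103.0 + 159.8 + 127.6 = 998.7
Divide by 8: 998.7 / 8 = 124.84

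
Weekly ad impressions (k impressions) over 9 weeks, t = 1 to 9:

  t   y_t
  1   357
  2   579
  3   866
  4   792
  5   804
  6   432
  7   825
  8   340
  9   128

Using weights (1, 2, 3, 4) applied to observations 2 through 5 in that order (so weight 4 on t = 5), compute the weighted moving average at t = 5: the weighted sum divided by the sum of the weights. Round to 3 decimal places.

Weighted sum: 1·579 + 2·866 + 3·792 + 4·804 = 579 + 1732 + 2376 + 3216 = 7903
Weight total: 1 + 2 + 3 + 4 = 10
WMA = 7903 / 10 = 790.300

790.300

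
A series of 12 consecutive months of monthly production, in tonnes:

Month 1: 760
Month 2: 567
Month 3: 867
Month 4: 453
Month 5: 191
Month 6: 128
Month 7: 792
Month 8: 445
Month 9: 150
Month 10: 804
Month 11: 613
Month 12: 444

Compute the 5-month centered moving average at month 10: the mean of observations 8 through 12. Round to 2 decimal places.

Sum of periods 8–12: 445 + 150 + 804 + 613 + 444 = 2456
Divide by 5: 2456 / 5 = 491.20

491.20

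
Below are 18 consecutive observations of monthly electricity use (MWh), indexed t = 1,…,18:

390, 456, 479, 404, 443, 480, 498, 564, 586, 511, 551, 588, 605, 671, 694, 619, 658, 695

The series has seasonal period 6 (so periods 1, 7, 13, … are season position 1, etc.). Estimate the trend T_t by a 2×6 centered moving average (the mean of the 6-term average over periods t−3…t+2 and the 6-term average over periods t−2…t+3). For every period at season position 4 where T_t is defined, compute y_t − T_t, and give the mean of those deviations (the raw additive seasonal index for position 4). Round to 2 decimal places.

Season position 4 occurs at t = 4, 10 (where T_t is defined).
t=4: T_4 = 451.0000; y_4 − T_4 = 404 − 451.0000 = -47.0000
t=10: T_10 = 558.5833; y_10 − T_10 = 511 − 558.5833 = -47.5833
Mean deviation: (-47.0000 + -47.5833) / 2 = -47.29

-47.29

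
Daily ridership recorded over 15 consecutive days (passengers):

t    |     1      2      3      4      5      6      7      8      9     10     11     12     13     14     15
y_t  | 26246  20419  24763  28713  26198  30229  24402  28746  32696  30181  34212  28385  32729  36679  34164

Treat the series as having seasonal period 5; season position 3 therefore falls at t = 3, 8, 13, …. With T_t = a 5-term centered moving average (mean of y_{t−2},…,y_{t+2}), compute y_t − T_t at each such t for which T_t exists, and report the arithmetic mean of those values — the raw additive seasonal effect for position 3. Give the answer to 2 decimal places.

Season position 3 occurs at t = 3, 8, 13 (where T_t is defined).
t=3: T_3 = 25267.8000; y_3 − T_3 = 24763 − 25267.8000 = -504.8000
t=8: T_8 = 29250.8000; y_8 − T_8 = 28746 − 29250.8000 = -504.8000
t=13: T_13 = 33233.8000; y_13 − T_13 = 32729 − 33233.8000 = -504.8000
Mean deviation: (-504.8000 + -504.8000 + -504.8000) / 3 = -504.80

-504.80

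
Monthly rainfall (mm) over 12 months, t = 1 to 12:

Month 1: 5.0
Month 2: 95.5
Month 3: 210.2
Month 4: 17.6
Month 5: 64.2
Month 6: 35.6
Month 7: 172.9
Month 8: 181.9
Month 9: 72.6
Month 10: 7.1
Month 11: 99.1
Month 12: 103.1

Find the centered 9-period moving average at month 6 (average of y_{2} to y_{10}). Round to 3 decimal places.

95.289

Sum of periods 2–10: 95.5 + 210.2 + 17.6 + 64.2 + 35.6 + 172.9 + 181.9 + 72.6 + 7.1 = 857.6
Divide by 9: 857.6 / 9 = 95.289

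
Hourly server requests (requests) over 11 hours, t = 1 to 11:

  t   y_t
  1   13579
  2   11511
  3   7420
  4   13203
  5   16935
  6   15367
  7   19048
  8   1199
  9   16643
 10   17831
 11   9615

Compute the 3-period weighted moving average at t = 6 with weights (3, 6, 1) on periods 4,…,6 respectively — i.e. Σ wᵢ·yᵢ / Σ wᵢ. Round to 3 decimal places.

15658.600

Weighted sum: 3·13203 + 6·16935 + 1·15367 = 39609 + 101610 + 15367 = 156586
Weight total: 3 + 6 + 1 = 10
WMA = 156586 / 10 = 15658.600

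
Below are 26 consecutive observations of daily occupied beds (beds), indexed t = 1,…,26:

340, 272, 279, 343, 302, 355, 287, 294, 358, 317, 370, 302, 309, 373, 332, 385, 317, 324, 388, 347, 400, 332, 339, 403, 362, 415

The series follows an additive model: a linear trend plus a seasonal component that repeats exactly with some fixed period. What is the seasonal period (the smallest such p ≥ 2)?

First differences y_{t+1} − y_t: -68, 7, 64, -41, 53, -68, 7, 64, -41, 53, -68, 7, …
The difference pattern repeats every 5 terms and not for any smaller step, so p = 5.

5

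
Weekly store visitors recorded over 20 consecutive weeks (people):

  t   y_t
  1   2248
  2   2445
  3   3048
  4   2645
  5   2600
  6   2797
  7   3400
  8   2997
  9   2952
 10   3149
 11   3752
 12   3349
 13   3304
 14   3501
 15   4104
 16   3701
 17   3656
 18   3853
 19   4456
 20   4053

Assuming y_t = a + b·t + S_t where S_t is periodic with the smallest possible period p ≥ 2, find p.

4

First differences y_{t+1} − y_t: 197, 603, -403, -45, 197, 603, -403, -45, 197, 603, …
The difference pattern repeats every 4 terms and not for any smaller step, so p = 4.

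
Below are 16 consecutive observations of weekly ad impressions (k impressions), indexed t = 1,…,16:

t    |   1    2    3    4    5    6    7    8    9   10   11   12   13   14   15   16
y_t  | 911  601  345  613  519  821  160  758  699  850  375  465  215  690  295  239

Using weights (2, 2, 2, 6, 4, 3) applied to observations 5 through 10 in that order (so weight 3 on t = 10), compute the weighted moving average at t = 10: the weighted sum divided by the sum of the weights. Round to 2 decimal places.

Weighted sum: 2·519 + 2·821 + 2·160 + 6·758 + 4·699 + 3·850 = 1038 + 1642 + 320 + 4548 + 2796 + 2550 = 12894
Weight total: 2 + 2 + 2 + 6 + 4 + 3 = 19
WMA = 12894 / 19 = 678.63

678.63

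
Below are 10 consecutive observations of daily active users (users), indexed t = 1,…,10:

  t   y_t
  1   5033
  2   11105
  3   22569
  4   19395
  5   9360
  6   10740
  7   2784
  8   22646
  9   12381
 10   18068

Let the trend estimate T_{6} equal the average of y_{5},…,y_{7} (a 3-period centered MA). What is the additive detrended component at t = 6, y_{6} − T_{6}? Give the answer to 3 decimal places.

Trend T_6 = (9360 + 10740 + 2784) / 3 = 22884/3 = 7628.00000
Detrended value: 10740 − 7628.00000 = 3112.000

3112.000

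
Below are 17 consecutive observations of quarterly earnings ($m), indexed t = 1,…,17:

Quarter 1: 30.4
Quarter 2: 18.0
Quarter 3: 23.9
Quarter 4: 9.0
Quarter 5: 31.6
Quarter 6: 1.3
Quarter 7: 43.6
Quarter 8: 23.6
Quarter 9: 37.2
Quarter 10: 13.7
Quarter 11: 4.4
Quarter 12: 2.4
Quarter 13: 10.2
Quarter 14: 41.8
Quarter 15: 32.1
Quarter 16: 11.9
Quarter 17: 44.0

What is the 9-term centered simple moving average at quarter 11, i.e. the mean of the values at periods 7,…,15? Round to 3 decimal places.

23.222

Sum of periods 7–15: 43.6 + 23.6 + 37.2 + 13.7 + 4.4 + 2.4 + 10.2 + 41.8 + 32.1 = 209.0
Divide by 9: 209.0 / 9 = 23.222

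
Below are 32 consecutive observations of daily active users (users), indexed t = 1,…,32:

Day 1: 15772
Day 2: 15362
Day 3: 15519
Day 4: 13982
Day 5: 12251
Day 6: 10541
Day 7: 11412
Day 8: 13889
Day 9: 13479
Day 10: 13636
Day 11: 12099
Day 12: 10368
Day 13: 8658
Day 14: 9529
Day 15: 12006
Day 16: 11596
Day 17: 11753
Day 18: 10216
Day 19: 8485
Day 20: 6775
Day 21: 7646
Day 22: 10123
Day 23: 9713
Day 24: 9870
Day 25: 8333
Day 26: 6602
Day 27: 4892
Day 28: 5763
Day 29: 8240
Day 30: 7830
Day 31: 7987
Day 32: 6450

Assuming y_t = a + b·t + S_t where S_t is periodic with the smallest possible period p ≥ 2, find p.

First differences y_{t+1} − y_t: -410, 157, -1537, -1731, -1710, 871, 2477, -410, 157, -1537, -1731, -1710, 871, 2477, -410, 157, …
The difference pattern repeats every 7 terms and not for any smaller step, so p = 7.

7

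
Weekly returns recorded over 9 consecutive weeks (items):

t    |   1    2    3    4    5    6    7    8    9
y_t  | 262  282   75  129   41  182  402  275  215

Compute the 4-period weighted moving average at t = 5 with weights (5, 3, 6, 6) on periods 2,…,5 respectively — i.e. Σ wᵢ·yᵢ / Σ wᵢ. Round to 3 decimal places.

Weighted sum: 5·282 + 3·75 + 6·129 + 6·41 = 1410 + 225 + 774 + 246 = 2655
Weight total: 5 + 3 + 6 + 6 = 20
WMA = 2655 / 20 = 132.750

132.750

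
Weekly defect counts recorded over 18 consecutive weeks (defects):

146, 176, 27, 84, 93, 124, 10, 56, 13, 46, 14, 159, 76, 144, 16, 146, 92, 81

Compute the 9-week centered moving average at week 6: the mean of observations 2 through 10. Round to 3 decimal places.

69.889

Sum of periods 2–10: 176 + 27 + 84 + 93 + 124 + 10 + 56 + 13 + 46 = 629
Divide by 9: 629 / 9 = 69.889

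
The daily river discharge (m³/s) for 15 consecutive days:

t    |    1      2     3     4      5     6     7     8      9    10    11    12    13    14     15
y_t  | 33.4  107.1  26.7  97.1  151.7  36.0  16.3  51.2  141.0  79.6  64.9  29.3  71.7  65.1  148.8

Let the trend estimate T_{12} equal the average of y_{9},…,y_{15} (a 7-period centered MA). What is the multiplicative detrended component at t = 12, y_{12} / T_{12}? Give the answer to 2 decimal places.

0.34

Trend T_12 = (141.0 + 79.6 + 64.9 + 29.3 + 71.7 + 65.1 + 148.8) / 7 = 600.4/7 = 85.7714
Ratio to trend: 29.3 / 85.7714 = 0.34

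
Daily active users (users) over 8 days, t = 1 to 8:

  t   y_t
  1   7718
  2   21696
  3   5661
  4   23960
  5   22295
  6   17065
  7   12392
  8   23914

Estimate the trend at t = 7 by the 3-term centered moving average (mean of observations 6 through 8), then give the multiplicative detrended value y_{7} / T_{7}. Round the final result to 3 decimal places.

Trend T_7 = (17065 + 12392 + 23914) / 3 = 53371/3 = 17790.33333
Ratio to trend: 12392 / 17790.33333 = 0.697

0.697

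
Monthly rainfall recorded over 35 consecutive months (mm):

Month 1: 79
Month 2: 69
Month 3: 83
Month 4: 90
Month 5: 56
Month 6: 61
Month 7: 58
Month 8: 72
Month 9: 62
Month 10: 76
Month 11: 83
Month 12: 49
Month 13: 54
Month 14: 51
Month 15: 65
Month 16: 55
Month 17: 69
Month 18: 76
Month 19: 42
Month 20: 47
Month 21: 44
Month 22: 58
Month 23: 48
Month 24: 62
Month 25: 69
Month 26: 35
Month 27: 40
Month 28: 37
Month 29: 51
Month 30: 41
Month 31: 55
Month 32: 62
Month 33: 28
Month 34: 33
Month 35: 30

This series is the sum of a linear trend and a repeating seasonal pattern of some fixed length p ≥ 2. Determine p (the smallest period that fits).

First differences y_{t+1} − y_t: -10, 14, 7, -34, 5, -3, 14, -10, 14, 7, -34, 5, -3, 14, -10, 14, …
The difference pattern repeats every 7 terms and not for any smaller step, so p = 7.

7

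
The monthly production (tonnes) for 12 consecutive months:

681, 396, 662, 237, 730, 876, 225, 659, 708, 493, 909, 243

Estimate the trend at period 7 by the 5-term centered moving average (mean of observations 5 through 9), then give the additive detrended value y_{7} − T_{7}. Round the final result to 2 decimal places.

Trend T_7 = (730 + 876 + 225 + 659 + 708) / 5 = 3198/5 = 639.6000
Detrended value: 225 − 639.6000 = -414.60

-414.60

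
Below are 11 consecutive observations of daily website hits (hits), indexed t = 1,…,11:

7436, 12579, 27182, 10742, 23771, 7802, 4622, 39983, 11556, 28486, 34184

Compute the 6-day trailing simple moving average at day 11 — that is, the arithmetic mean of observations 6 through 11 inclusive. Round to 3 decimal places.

Sum of periods 6–11: 7802 + 4622 + 39983 + 11556 + 28486 + 34184 = 126633
Divide by 6: 126633 / 6 = 21105.500

21105.500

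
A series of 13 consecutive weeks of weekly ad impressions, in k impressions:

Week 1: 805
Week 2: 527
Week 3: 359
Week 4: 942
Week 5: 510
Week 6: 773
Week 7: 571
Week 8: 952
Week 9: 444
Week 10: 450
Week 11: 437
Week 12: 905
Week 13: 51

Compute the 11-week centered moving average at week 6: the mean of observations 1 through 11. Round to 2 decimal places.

615.45

Sum of periods 1–11: 805 + 527 + 359 + 942 + 510 + 773 + 571 + 952 + 444 + 450 + 437 = 6770
Divide by 11: 6770 / 11 = 615.45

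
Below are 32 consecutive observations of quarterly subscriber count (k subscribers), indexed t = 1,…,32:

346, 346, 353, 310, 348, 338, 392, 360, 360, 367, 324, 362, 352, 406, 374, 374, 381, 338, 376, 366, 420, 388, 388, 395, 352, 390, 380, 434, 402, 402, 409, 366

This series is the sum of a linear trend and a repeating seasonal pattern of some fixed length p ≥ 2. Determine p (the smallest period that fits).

7

First differences y_{t+1} − y_t: 0, 7, -43, 38, -10, 54, -32, 0, 7, -43, 38, -10, 54, -32, 0, 7, …
The difference pattern repeats every 7 terms and not for any smaller step, so p = 7.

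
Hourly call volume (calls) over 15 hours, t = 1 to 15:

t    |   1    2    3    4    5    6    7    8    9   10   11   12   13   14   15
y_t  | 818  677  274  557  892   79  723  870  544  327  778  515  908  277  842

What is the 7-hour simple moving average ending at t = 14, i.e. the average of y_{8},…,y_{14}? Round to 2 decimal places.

602.71

Sum of periods 8–14: 870 + 544 + 327 + 778 + 515 + 908 + 277 = 4219
Divide by 7: 4219 / 7 = 602.71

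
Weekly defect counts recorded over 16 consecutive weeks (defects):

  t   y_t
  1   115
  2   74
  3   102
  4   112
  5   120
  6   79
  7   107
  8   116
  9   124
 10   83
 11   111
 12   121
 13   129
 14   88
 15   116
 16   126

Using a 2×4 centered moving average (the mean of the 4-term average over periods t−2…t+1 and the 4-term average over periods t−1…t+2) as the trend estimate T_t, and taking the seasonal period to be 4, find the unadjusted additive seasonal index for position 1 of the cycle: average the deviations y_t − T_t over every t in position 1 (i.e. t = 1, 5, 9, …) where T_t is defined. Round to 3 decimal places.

16.083

Season position 1 occurs at t = 5, 9, 13 (where T_t is defined).
t=5: T_5 = 103.87500; y_5 − T_5 = 120 − 103.87500 = 16.12500
t=9: T_9 = 108.00000; y_9 − T_9 = 124 − 108.00000 = 16.00000
t=13: T_13 = 112.87500; y_13 − T_13 = 129 − 112.87500 = 16.12500
Mean deviation: (16.12500 + 16.00000 + 16.12500) / 3 = 16.083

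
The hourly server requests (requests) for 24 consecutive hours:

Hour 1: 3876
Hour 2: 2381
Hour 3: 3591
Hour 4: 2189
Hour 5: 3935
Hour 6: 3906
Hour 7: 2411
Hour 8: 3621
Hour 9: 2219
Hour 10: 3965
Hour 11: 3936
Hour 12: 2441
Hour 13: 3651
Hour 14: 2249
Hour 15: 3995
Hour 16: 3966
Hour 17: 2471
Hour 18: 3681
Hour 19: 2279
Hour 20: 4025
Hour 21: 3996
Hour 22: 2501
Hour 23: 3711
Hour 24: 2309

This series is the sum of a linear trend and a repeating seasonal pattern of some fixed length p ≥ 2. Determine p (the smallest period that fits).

First differences y_{t+1} − y_t: -1495, 1210, -1402, 1746, -29, -1495, 1210, -1402, 1746, -29, -1495, 1210, …
The difference pattern repeats every 5 terms and not for any smaller step, so p = 5.

5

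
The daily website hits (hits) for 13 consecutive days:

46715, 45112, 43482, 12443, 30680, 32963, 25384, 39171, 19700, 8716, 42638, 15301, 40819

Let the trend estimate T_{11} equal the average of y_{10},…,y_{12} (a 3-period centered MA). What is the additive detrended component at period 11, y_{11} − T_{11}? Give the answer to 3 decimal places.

20419.667

Trend T_11 = (8716 + 42638 + 15301) / 3 = 66655/3 = 22218.33333
Detrended value: 42638 − 22218.33333 = 20419.667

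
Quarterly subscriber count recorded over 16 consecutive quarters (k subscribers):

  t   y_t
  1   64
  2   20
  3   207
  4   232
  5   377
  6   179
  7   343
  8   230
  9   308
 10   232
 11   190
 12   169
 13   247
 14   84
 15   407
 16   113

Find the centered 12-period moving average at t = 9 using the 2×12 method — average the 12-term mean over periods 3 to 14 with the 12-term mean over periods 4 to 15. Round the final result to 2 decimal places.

Sum over 3–14: 207 + 232 + 377 + 179 + 343 + 230 + 308 + 232 + 190 + 169 + 247 + 84 = 2798
Sum over 4–15: 232 + 377 + 179 + 343 + 230 + 308 + 232 + 190 + 169 + 247 + 84 + 407 = 2998
CMA at t=9 = (2798 + 2998) / (2·12) = 5796 / 24 = 241.50

241.50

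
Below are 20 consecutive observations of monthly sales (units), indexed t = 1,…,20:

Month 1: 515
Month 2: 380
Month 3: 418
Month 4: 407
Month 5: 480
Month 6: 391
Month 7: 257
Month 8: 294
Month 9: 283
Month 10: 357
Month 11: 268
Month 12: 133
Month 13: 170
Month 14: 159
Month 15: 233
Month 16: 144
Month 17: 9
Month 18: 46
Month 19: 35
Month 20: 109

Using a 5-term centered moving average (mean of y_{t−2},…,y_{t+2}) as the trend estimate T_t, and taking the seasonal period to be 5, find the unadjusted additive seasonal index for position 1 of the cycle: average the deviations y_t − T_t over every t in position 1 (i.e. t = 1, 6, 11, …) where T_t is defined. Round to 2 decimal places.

25.60

Season position 1 occurs at t = 6, 11, 16 (where T_t is defined).
t=6: T_6 = 365.8000; y_6 − T_6 = 391 − 365.8000 = 25.2000
t=11: T_11 = 242.2000; y_11 − T_11 = 268 − 242.2000 = 25.8000
t=16: T_16 = 118.2000; y_16 − T_16 = 144 − 118.2000 = 25.8000
Mean deviation: (25.2000 + 25.8000 + 25.8000) / 3 = 25.60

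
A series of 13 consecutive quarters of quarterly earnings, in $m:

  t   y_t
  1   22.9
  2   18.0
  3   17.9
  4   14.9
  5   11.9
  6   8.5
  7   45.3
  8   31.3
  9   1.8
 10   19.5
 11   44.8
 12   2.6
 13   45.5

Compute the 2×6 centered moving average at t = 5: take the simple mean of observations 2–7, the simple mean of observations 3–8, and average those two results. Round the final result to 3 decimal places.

20.525

Sum over 2–7: 18.0 + 17.9 + 14.9 + 11.9 + 8.5 + 45.3 = 116.5
Sum over 3–8: 17.9 + 14.9 + 11.9 + 8.5 + 45.3 + 31.3 = 129.8
CMA at t=5 = (116.5 + 129.8) / (2·6) = 246.3 / 12 = 20.525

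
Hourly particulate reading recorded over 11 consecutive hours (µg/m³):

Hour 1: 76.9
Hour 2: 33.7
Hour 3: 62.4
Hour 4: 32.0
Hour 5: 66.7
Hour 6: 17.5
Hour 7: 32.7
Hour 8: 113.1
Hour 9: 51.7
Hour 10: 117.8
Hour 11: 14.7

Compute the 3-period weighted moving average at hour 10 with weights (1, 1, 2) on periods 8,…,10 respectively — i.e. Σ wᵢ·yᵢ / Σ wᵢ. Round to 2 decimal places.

Weighted sum: 1·113.1 + 1·51.7 + 2·117.8 = 113.1 + 51.7 + 235.6 = 400.4
Weight total: 1 + 1 + 2 = 4
WMA = 400.4 / 4 = 100.10

100.10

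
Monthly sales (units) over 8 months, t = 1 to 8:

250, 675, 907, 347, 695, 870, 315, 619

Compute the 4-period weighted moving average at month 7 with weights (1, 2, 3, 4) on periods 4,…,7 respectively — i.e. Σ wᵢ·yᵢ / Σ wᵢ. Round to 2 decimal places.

Weighted sum: 1·347 + 2·695 + 3·870 + 4·315 = 347 + 1390 + 2610 + 1260 = 5607
Weight total: 1 + 2 + 3 + 4 = 10
WMA = 5607 / 10 = 560.70

560.70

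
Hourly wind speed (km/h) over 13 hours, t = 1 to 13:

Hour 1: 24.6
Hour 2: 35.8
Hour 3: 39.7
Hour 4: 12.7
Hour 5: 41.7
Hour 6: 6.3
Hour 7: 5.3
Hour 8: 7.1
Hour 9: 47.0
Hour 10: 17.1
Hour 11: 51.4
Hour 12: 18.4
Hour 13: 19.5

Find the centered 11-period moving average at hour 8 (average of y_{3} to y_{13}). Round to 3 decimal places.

Sum of periods 3–13: 39.7 + 12.7 + 41.7 + 6.3 + 5.3 + 7.1 + 47.0 + 17.1 + 51.4 + 18.4 + 19.5 = 266.2
Divide by 11: 266.2 / 11 = 24.200

24.200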